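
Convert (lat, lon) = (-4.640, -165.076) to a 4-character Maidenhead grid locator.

AI75

Add 180° to longitude and 90° to latitude: 14.92, 85.36.
Field: 14.92/20 → 0 → A, 85.36/10 → 8 → I; chars AI.
Square: 14.92/2 → 7, 5.36/1 → 5; chars 75.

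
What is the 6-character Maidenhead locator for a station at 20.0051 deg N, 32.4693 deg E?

Add 180° to longitude and 90° to latitude: 212.4693, 110.0051.
Field: 212.4693/20 → 10 → K, 110.0051/10 → 11 → L; chars KL.
Square: 12.4693/2 → 6, 0.0051/1 → 0; chars 60.
Subsquare: 0.4693/0.0833333 → 5 → f, 0.0051/0.0416667 → 0 → a; chars fa.

KL60fa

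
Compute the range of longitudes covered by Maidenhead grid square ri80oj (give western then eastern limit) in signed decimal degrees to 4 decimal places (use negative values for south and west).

177.1667, 177.2500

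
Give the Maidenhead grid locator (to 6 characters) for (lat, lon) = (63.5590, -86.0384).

Offset from 180°W / 90°S: lon 93.9616°, lat 153.5590°.
Field (20°×10°, letters A–R): lon ⌊93.9616/20⌋ = 4 → E; lat ⌊153.5590/10⌋ = 15 → P.
Square (2°×1°, digits 0–9): lon ⌊13.9616/2⌋ = 6; lat ⌊3.5590/1⌋ = 3.
Subsquare (5′×2.5′, letters a–x): lon ⌊1.9616/0.0833333⌋ = 23 → x; lat ⌊0.5590/0.0416667⌋ = 13 → n.

EP63xn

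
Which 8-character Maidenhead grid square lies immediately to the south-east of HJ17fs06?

Longitude extended square 0; +1 → 1.
Latitude extended square 6; −1 → 5.

HJ17fs15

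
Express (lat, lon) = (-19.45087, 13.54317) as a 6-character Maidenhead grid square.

JH60sn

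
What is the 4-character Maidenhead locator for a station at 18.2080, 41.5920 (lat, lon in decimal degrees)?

Shift to the Maidenhead origin (180°W, 90°S): lon 221.59, lat 108.21.
Field: lon ⌊221.59/20⌋ = 11 → L; lat ⌊108.21/10⌋ = 10 → K.
Square: lon ⌊1.59/2⌋ = 0; lat ⌊8.21/1⌋ = 8.

LK08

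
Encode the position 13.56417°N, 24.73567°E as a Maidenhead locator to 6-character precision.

KK23in

Add 180° to longitude and 90° to latitude: 204.7357, 103.5642.
Field: 204.7357/20 → 10 → K, 103.5642/10 → 10 → K; chars KK.
Square: 4.7357/2 → 2, 3.5642/1 → 3; chars 23.
Subsquare: 0.7357/0.0833333 → 8 → i, 0.5642/0.0416667 → 13 → n; chars in.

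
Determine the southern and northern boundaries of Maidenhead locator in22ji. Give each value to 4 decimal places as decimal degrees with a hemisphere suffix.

42.3333° N, 42.3750° N

Field I=8, N=13: +8·20° lon, +13·10° lat → SW at lon -20°, lat 40°.
Square 2, 2: +2·2° lon, +2·1° lat → SW at lon -16°, lat 42°.
Subsquare j=9, i=8: +9·0.0833333° lon, +8·0.0416667° lat → SW at lon -15.25°, lat 42.3333°.
Cell spans 0.0833333° lon × 0.0416667° lat.
south 42.3333° N, north 42.3750° N.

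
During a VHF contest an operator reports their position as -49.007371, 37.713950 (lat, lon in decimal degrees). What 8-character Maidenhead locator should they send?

KE80ux58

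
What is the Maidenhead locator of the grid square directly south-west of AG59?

Longitude square 5; −1 → 4.
Latitude square 9; −1 → 8.

AG48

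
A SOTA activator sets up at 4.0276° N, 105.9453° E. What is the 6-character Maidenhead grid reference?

OJ24xa

Add 180° to longitude and 90° to latitude: 285.9453, 94.0276.
Field (20°×10°, letters A–R): lon ⌊285.9453/20⌋ = 14 → O; lat ⌊94.0276/10⌋ = 9 → J.
Square (2°×1°, digits 0–9): lon ⌊5.9453/2⌋ = 2; lat ⌊4.0276/1⌋ = 4.
Subsquare (5′×2.5′, letters a–x): lon ⌊1.9453/0.0833333⌋ = 23 → x; lat ⌊0.0276/0.0416667⌋ = 0 → a.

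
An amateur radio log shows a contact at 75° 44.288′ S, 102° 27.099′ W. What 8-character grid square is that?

DB84sg52

Shift to the Maidenhead origin (180°W, 90°S): lon 77.54835, lat 14.26187.
Field (20°×10°, letters A–R): lon ⌊77.54835/20⌋ = 3 → D; lat ⌊14.26187/10⌋ = 1 → B.
Square (2°×1°, digits 0–9): lon ⌊17.54835/2⌋ = 8; lat ⌊4.26187/1⌋ = 4.
Subsquare (5′×2.5′, letters a–x): lon ⌊1.54835/0.0833333⌋ = 18 → s; lat ⌊0.26187/0.0416667⌋ = 6 → g.
Extended square (30″×15″, digits 0–9): lon ⌊0.04835/0.00833333⌋ = 5; lat ⌊0.01187/0.00416667⌋ = 2.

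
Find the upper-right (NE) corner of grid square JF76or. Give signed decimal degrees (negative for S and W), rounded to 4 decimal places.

-33.2500, 15.2500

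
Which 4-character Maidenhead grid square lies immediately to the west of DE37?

Longitude square 3; −1 → 2.
The latitude characters are unchanged.

DE27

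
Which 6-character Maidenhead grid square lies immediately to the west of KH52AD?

KH42xd

Longitude subsquare a = 0; −1 → -1, wraps to 23 = x, carry into square.
Longitude square 5; −1 → 4.
The latitude characters are unchanged.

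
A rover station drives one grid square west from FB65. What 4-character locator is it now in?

Longitude square 6; −1 → 5.
The latitude characters are unchanged.

FB55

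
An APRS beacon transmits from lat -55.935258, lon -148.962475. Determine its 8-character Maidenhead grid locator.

BD54mb45

Shift to the Maidenhead origin (180°W, 90°S): lon 31.03752, lat 34.06474.
Field (20°×10°, letters A–R): lon ⌊31.03752/20⌋ = 1 → B; lat ⌊34.06474/10⌋ = 3 → D.
Square (2°×1°, digits 0–9): lon ⌊11.03752/2⌋ = 5; lat ⌊4.06474/1⌋ = 4.
Subsquare (5′×2.5′, letters a–x): lon ⌊1.03752/0.0833333⌋ = 12 → m; lat ⌊0.06474/0.0416667⌋ = 1 → b.
Extended square (30″×15″, digits 0–9): lon ⌊0.03752/0.00833333⌋ = 4; lat ⌊0.02308/0.00416667⌋ = 5.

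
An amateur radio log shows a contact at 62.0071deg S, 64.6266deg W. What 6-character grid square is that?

FC77qx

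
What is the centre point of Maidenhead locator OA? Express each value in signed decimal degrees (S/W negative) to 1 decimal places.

-85.0, 110.0

Field O=14, A=0: +14·20° lon, +0·10° lat → SW at lon 100°, lat -90°.
Cell spans 20° lon × 10° lat. Centre is SW corner plus half of each.
latitude -85.0, longitude 110.0.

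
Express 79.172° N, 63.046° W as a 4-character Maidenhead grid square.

FQ89

Add 180° to longitude and 90° to latitude: 116.95, 169.17.
Field: 116.95/20 → 5 → F, 169.17/10 → 16 → Q; chars FQ.
Square: 16.95/2 → 8, 9.17/1 → 9; chars 89.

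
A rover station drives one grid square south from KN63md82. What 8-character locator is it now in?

KN63md81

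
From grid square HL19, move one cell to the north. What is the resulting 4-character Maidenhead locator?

Latitude square 9; +1 → 10, wraps to 0, carry into field.
Latitude field L = 11; +1 → 12 = M.
The longitude characters are unchanged.

HM10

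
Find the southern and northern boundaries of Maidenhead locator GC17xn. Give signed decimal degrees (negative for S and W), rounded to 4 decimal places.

-62.4583, -62.4167

Field G=6, C=2: +6·20° lon, +2·10° lat → SW at lon -60°, lat -70°.
Square 1, 7: +1·2° lon, +7·1° lat → SW at lon -58°, lat -63°.
Subsquare x=23, n=13: +23·0.0833333° lon, +13·0.0416667° lat → SW at lon -56.0833°, lat -62.4583°.
Cell spans 0.0833333° lon × 0.0416667° lat.
south -62.4583, north -62.4167.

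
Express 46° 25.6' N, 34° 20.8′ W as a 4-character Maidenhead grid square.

HN26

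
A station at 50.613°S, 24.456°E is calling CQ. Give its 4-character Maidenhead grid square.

Add 180° to longitude and 90° to latitude: 204.46, 39.39.
Field: 204.46/20 → 10 → K, 39.39/10 → 3 → D; chars KD.
Square: 4.46/2 → 2, 9.39/1 → 9; chars 29.

KD29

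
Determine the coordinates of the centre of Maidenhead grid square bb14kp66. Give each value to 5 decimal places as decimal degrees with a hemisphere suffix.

75.34792° S, 157.11250° W

Field B=1, B=1: +1·20° lon, +1·10° lat → SW at lon -160°, lat -80°.
Square 1, 4: +1·2° lon, +4·1° lat → SW at lon -158°, lat -76°.
Subsquare k=10, p=15: +10·0.0833333° lon, +15·0.0416667° lat → SW at lon -157.167°, lat -75.375°.
Extended square 6, 6: +6·0.00833333° lon, +6·0.00416667° lat → SW at lon -157.117°, lat -75.35°.
Cell spans 0.00833333° lon × 0.00416667° lat. Centre is SW corner plus half of each.
latitude 75.34792° S, longitude 157.11250° W.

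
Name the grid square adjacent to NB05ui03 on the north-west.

Longitude extended square 0; −1 → -1, wraps to 9, carry into subsquare.
Longitude subsquare u = 20; −1 → 19 = t.
Latitude extended square 3; +1 → 4.

NB05ti94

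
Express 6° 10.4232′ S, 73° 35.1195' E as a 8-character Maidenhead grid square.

MI63tt08

Add 180° to longitude and 90° to latitude: 253.58533, 83.82628.
Field: lon ⌊253.58533/20⌋ = 12 → M; lat ⌊83.82628/10⌋ = 8 → I.
Square: lon ⌊13.58533/2⌋ = 6; lat ⌊3.82628/1⌋ = 3.
Subsquare: lon ⌊1.58533/0.0833333⌋ = 19 → t; lat ⌊0.82628/0.0416667⌋ = 19 → t.
Extended square: lon ⌊0.00199/0.00833333⌋ = 0; lat ⌊0.03461/0.00416667⌋ = 8.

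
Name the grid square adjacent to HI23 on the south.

Latitude square 3; −1 → 2.
The longitude characters are unchanged.

HI22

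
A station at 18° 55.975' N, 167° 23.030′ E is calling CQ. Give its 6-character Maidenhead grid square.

RK38qw

Add 180° to longitude and 90° to latitude: 347.3838, 108.9329.
Field (20°×10°, letters A–R): 347.3838/20 → 17 → R, 108.9329/10 → 10 → K; chars RK.
Square (2°×1°, digits 0–9): 7.3838/2 → 3, 8.9329/1 → 8; chars 38.
Subsquare (5′×2.5′, letters a–x): 1.3838/0.0833333 → 16 → q, 0.9329/0.0416667 → 22 → w; chars qw.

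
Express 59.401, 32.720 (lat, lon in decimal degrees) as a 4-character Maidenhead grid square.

Shift to the Maidenhead origin (180°W, 90°S): lon 212.72, lat 149.40.
Field: 212.72/20 → 10 → K, 149.40/10 → 14 → O; chars KO.
Square: 12.72/2 → 6, 9.40/1 → 9; chars 69.

KO69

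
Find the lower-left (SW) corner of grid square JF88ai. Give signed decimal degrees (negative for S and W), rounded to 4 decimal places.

Field J=9, F=5: +9·20° lon, +5·10° lat → SW at lon 0°, lat -40°.
Square 8, 8: +8·2° lon, +8·1° lat → SW at lon 16°, lat -32°.
Subsquare a=0, i=8: +0·0.0833333° lon, +8·0.0416667° lat → SW at lon 16°, lat -31.6667°.
latitude -31.6667, longitude 16.0000.

-31.6667, 16.0000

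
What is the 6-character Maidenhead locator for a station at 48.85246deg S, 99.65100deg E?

NE91td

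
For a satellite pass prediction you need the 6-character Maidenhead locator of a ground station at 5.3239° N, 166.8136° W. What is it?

AJ65oh

Shift to the Maidenhead origin (180°W, 90°S): lon 13.1864, lat 95.3239.
Field (20°×10°, letters A–R): lon ⌊13.1864/20⌋ = 0 → A; lat ⌊95.3239/10⌋ = 9 → J.
Square (2°×1°, digits 0–9): lon ⌊13.1864/2⌋ = 6; lat ⌊5.3239/1⌋ = 5.
Subsquare (5′×2.5′, letters a–x): lon ⌊1.1864/0.0833333⌋ = 14 → o; lat ⌊0.3239/0.0416667⌋ = 7 → h.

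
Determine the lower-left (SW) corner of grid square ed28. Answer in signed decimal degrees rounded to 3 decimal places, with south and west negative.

-52.000, -96.000

Field E=4, D=3: +4·20° lon, +3·10° lat → SW at lon -100°, lat -60°.
Square 2, 8: +2·2° lon, +8·1° lat → SW at lon -96°, lat -52°.
latitude -52.000, longitude -96.000.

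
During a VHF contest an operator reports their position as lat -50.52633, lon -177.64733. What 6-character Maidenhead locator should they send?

AD19el

Shift to the Maidenhead origin (180°W, 90°S): lon 2.3527, lat 39.4737.
Field (20°×10°, letters A–R): lon ⌊2.3527/20⌋ = 0 → A; lat ⌊39.4737/10⌋ = 3 → D.
Square (2°×1°, digits 0–9): lon ⌊2.3527/2⌋ = 1; lat ⌊9.4737/1⌋ = 9.
Subsquare (5′×2.5′, letters a–x): lon ⌊0.3527/0.0833333⌋ = 4 → e; lat ⌊0.4737/0.0416667⌋ = 11 → l.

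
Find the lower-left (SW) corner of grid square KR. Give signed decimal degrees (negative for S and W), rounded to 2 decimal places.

80.00, 20.00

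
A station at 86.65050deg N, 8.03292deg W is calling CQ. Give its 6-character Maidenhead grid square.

Shift to the Maidenhead origin (180°W, 90°S): lon 171.9671, lat 176.6505.
Field: lon ⌊171.9671/20⌋ = 8 → I; lat ⌊176.6505/10⌋ = 17 → R.
Square: lon ⌊11.9671/2⌋ = 5; lat ⌊6.6505/1⌋ = 6.
Subsquare: lon ⌊1.9671/0.0833333⌋ = 23 → x; lat ⌊0.6505/0.0416667⌋ = 15 → p.

IR56xp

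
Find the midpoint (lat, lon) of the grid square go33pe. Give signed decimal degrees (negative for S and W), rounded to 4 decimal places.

53.1875, -52.7083

Field G=6, O=14: +6·20° lon, +14·10° lat → SW at lon -60°, lat 50°.
Square 3, 3: +3·2° lon, +3·1° lat → SW at lon -54°, lat 53°.
Subsquare p=15, e=4: +15·0.0833333° lon, +4·0.0416667° lat → SW at lon -52.75°, lat 53.1667°.
Cell spans 0.0833333° lon × 0.0416667° lat. Centre is SW corner plus half of each.
latitude 53.1875, longitude -52.7083.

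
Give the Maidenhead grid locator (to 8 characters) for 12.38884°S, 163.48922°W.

AH87go16

Add 180° to longitude and 90° to latitude: 16.51078, 77.61116.
Field (20°×10°, letters A–R): lon ⌊16.51078/20⌋ = 0 → A; lat ⌊77.61116/10⌋ = 7 → H.
Square (2°×1°, digits 0–9): lon ⌊16.51078/2⌋ = 8; lat ⌊7.61116/1⌋ = 7.
Subsquare (5′×2.5′, letters a–x): lon ⌊0.51078/0.0833333⌋ = 6 → g; lat ⌊0.61116/0.0416667⌋ = 14 → o.
Extended square (30″×15″, digits 0–9): lon ⌊0.01078/0.00833333⌋ = 1; lat ⌊0.02783/0.00416667⌋ = 6.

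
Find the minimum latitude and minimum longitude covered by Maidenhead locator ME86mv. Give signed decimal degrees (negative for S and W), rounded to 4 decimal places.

-43.1250, 77.0000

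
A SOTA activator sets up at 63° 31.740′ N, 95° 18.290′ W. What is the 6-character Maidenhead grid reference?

EP23im

Add 180° to longitude and 90° to latitude: 84.6952, 153.5290.
Field: 84.6952/20 → 4 → E, 153.5290/10 → 15 → P; chars EP.
Square: 4.6952/2 → 2, 3.5290/1 → 3; chars 23.
Subsquare: 0.6952/0.0833333 → 8 → i, 0.5290/0.0416667 → 12 → m; chars im.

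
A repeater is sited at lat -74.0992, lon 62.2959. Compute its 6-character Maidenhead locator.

MB15dv

Add 180° to longitude and 90° to latitude: 242.2959, 15.9008.
Field (20°×10°, letters A–R): lon ⌊242.2959/20⌋ = 12 → M; lat ⌊15.9008/10⌋ = 1 → B.
Square (2°×1°, digits 0–9): lon ⌊2.2959/2⌋ = 1; lat ⌊5.9008/1⌋ = 5.
Subsquare (5′×2.5′, letters a–x): lon ⌊0.2959/0.0833333⌋ = 3 → d; lat ⌊0.9008/0.0416667⌋ = 21 → v.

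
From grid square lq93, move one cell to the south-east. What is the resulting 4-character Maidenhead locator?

MQ02

Longitude square 9; +1 → 10, wraps to 0, carry into field.
Longitude field L = 11; +1 → 12 = M.
Latitude square 3; −1 → 2.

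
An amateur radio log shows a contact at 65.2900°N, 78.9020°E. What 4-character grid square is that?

MP95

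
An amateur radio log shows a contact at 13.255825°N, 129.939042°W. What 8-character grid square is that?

Shift to the Maidenhead origin (180°W, 90°S): lon 50.06096, lat 103.25583.
Field (20°×10°, letters A–R): lon ⌊50.06096/20⌋ = 2 → C; lat ⌊103.25583/10⌋ = 10 → K.
Square (2°×1°, digits 0–9): lon ⌊10.06096/2⌋ = 5; lat ⌊3.25583/1⌋ = 3.
Subsquare (5′×2.5′, letters a–x): lon ⌊0.06096/0.0833333⌋ = 0 → a; lat ⌊0.25583/0.0416667⌋ = 6 → g.
Extended square (30″×15″, digits 0–9): lon ⌊0.06096/0.00833333⌋ = 7; lat ⌊0.00583/0.00416667⌋ = 1.

CK53ag71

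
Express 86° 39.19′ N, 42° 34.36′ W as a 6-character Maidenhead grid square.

GR86rp

Shift to the Maidenhead origin (180°W, 90°S): lon 137.4273, lat 176.6532.
Field: lon ⌊137.4273/20⌋ = 6 → G; lat ⌊176.6532/10⌋ = 17 → R.
Square: lon ⌊17.4273/2⌋ = 8; lat ⌊6.6532/1⌋ = 6.
Subsquare: lon ⌊1.4273/0.0833333⌋ = 17 → r; lat ⌊0.6532/0.0416667⌋ = 15 → p.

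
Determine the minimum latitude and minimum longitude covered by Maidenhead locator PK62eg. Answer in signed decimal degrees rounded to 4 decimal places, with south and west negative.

Field P=15, K=10: +15·20° lon, +10·10° lat → SW at lon 120°, lat 10°.
Square 6, 2: +6·2° lon, +2·1° lat → SW at lon 132°, lat 12°.
Subsquare e=4, g=6: +4·0.0833333° lon, +6·0.0416667° lat → SW at lon 132.333°, lat 12.25°.
latitude 12.2500, longitude 132.3333.

12.2500, 132.3333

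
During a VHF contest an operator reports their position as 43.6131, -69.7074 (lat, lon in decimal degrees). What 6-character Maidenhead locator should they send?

FN53do

Add 180° to longitude and 90° to latitude: 110.2926, 133.6131.
Field: lon ⌊110.2926/20⌋ = 5 → F; lat ⌊133.6131/10⌋ = 13 → N.
Square: lon ⌊10.2926/2⌋ = 5; lat ⌊3.6131/1⌋ = 3.
Subsquare: lon ⌊0.2926/0.0833333⌋ = 3 → d; lat ⌊0.6131/0.0416667⌋ = 14 → o.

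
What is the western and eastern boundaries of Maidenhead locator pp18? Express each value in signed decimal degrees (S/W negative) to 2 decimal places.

122.00, 124.00

Field P=15, P=15: +15·20° lon, +15·10° lat → SW at lon 120°, lat 60°.
Square 1, 8: +1·2° lon, +8·1° lat → SW at lon 122°, lat 68°.
Cell spans 2° lon × 1° lat.
west 122.00, east 124.00.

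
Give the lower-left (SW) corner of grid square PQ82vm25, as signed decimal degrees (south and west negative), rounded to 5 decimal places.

72.52083, 137.76667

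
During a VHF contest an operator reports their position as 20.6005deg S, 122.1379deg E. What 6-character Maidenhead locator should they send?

PG19bj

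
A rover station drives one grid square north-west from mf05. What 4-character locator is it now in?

Longitude square 0; −1 → -1, wraps to 9, carry into field.
Longitude field M = 12; −1 → 11 = L.
Latitude square 5; +1 → 6.

LF96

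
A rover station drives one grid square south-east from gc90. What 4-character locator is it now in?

HB09

Longitude square 9; +1 → 10, wraps to 0, carry into field.
Longitude field G = 6; +1 → 7 = H.
Latitude square 0; −1 → -1, wraps to 9, carry into field.
Latitude field C = 2; −1 → 1 = B.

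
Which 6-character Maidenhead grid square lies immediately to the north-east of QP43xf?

Longitude subsquare x = 23; +1 → 24, wraps to 0 = a, carry into square.
Longitude square 4; +1 → 5.
Latitude subsquare f = 5; +1 → 6 = g.

QP53ag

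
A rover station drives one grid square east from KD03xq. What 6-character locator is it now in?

KD13aq

Longitude subsquare x = 23; +1 → 24, wraps to 0 = a, carry into square.
Longitude square 0; +1 → 1.
The latitude characters are unchanged.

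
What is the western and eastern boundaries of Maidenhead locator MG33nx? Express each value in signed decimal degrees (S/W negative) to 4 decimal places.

67.0833, 67.1667

Field M=12, G=6: +12·20° lon, +6·10° lat → SW at lon 60°, lat -30°.
Square 3, 3: +3·2° lon, +3·1° lat → SW at lon 66°, lat -27°.
Subsquare n=13, x=23: +13·0.0833333° lon, +23·0.0416667° lat → SW at lon 67.0833°, lat -26.0417°.
Cell spans 0.0833333° lon × 0.0416667° lat.
west 67.0833, east 67.1667.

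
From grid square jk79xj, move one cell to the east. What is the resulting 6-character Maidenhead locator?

JK89aj

Longitude subsquare x = 23; +1 → 24, wraps to 0 = a, carry into square.
Longitude square 7; +1 → 8.
The latitude characters are unchanged.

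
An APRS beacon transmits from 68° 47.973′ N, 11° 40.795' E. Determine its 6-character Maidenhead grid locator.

JP58ut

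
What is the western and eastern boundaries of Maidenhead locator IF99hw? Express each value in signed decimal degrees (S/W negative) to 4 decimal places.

-1.4167, -1.3333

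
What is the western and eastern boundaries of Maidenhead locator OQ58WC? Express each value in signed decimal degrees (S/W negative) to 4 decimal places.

111.8333, 111.9167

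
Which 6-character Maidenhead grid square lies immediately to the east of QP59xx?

QP69ax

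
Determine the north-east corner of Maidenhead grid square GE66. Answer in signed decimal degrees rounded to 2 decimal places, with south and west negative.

-43.00, -46.00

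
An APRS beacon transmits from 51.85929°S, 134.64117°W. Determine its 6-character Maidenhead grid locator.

CD28qd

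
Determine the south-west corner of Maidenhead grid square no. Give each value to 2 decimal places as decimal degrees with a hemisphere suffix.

Field N=13, O=14: +13·20° lon, +14·10° lat → SW at lon 80°, lat 50°.
latitude 50.00° N, longitude 80.00° E.

50.00° N, 80.00° E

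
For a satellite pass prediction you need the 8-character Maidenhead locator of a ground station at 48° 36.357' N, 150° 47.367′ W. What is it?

BN48oo55

Shift to the Maidenhead origin (180°W, 90°S): lon 29.21055, lat 138.60595.
Field: lon ⌊29.21055/20⌋ = 1 → B; lat ⌊138.60595/10⌋ = 13 → N.
Square: lon ⌊9.21055/2⌋ = 4; lat ⌊8.60595/1⌋ = 8.
Subsquare: lon ⌊1.21055/0.0833333⌋ = 14 → o; lat ⌊0.60595/0.0416667⌋ = 14 → o.
Extended square: lon ⌊0.04388/0.00833333⌋ = 5; lat ⌊0.02262/0.00416667⌋ = 5.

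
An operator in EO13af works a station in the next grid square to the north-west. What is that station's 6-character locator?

Longitude subsquare a = 0; −1 → -1, wraps to 23 = x, carry into square.
Longitude square 1; −1 → 0.
Latitude subsquare f = 5; +1 → 6 = g.

EO03xg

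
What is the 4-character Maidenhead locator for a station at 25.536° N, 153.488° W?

BL35

Add 180° to longitude and 90° to latitude: 26.51, 115.54.
Field: lon ⌊26.51/20⌋ = 1 → B; lat ⌊115.54/10⌋ = 11 → L.
Square: lon ⌊6.51/2⌋ = 3; lat ⌊5.54/1⌋ = 5.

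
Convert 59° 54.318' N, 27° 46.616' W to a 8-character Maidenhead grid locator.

HO69cv67

Offset from 180°W / 90°S: lon 152.22307°, lat 149.90530°.
Field: lon ⌊152.22307/20⌋ = 7 → H; lat ⌊149.90530/10⌋ = 14 → O.
Square: lon ⌊12.22307/2⌋ = 6; lat ⌊9.90530/1⌋ = 9.
Subsquare: lon ⌊0.22307/0.0833333⌋ = 2 → c; lat ⌊0.90530/0.0416667⌋ = 21 → v.
Extended square: lon ⌊0.05640/0.00833333⌋ = 6; lat ⌊0.03030/0.00416667⌋ = 7.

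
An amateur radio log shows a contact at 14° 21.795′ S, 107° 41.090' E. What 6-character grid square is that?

OH35up

Add 180° to longitude and 90° to latitude: 287.6848, 75.6368.
Field: 287.6848/20 → 14 → O, 75.6368/10 → 7 → H; chars OH.
Square: 7.6848/2 → 3, 5.6368/1 → 5; chars 35.
Subsquare: 1.6848/0.0833333 → 20 → u, 0.6368/0.0416667 → 15 → p; chars up.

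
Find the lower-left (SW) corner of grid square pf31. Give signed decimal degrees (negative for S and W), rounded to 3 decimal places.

Field P=15, F=5: +15·20° lon, +5·10° lat → SW at lon 120°, lat -40°.
Square 3, 1: +3·2° lon, +1·1° lat → SW at lon 126°, lat -39°.
latitude -39.000, longitude 126.000.

-39.000, 126.000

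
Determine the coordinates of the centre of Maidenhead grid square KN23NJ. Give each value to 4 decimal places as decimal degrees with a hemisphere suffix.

Field K=10, N=13: +10·20° lon, +13·10° lat → SW at lon 20°, lat 40°.
Square 2, 3: +2·2° lon, +3·1° lat → SW at lon 24°, lat 43°.
Subsquare n=13, j=9: +13·0.0833333° lon, +9·0.0416667° lat → SW at lon 25.0833°, lat 43.375°.
Cell spans 0.0833333° lon × 0.0416667° lat. Centre is SW corner plus half of each.
latitude 43.3958° N, longitude 25.1250° E.

43.3958° N, 25.1250° E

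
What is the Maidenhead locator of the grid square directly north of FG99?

FH90

Latitude square 9; +1 → 10, wraps to 0, carry into field.
Latitude field G = 6; +1 → 7 = H.
The longitude characters are unchanged.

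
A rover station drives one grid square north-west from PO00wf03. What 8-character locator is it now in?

Longitude extended square 0; −1 → -1, wraps to 9, carry into subsquare.
Longitude subsquare w = 22; −1 → 21 = v.
Latitude extended square 3; +1 → 4.

PO00vf94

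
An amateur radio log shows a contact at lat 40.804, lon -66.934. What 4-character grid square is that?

FN60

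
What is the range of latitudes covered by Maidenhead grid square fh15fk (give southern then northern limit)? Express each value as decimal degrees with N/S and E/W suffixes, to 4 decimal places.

Field F=5, H=7: +5·20° lon, +7·10° lat → SW at lon -80°, lat -20°.
Square 1, 5: +1·2° lon, +5·1° lat → SW at lon -78°, lat -15°.
Subsquare f=5, k=10: +5·0.0833333° lon, +10·0.0416667° lat → SW at lon -77.5833°, lat -14.5833°.
Cell spans 0.0833333° lon × 0.0416667° lat.
south 14.5833° S, north 14.5417° S.

14.5833° S, 14.5417° S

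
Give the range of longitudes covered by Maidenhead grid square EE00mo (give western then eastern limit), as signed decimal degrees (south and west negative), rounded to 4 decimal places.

-99.0000, -98.9167

Field E=4, E=4: +4·20° lon, +4·10° lat → SW at lon -100°, lat -50°.
Square 0, 0: +0·2° lon, +0·1° lat → SW at lon -100°, lat -50°.
Subsquare m=12, o=14: +12·0.0833333° lon, +14·0.0416667° lat → SW at lon -99°, lat -49.4167°.
Cell spans 0.0833333° lon × 0.0416667° lat.
west -99.0000, east -98.9167.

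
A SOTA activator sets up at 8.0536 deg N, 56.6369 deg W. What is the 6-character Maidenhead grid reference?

GJ18qb

Add 180° to longitude and 90° to latitude: 123.3631, 98.0536.
Field: 123.3631/20 → 6 → G, 98.0536/10 → 9 → J; chars GJ.
Square: 3.3631/2 → 1, 8.0536/1 → 8; chars 18.
Subsquare: 1.3631/0.0833333 → 16 → q, 0.0536/0.0416667 → 1 → b; chars qb.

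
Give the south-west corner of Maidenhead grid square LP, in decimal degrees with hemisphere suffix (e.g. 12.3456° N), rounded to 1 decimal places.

Field L=11, P=15: +11·20° lon, +15·10° lat → SW at lon 40°, lat 60°.
latitude 60.0° N, longitude 40.0° E.

60.0° N, 40.0° E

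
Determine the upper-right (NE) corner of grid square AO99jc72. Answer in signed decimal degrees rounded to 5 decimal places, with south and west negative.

59.09583, -161.18333

Field A=0, O=14: +0·20° lon, +14·10° lat → SW at lon -180°, lat 50°.
Square 9, 9: +9·2° lon, +9·1° lat → SW at lon -162°, lat 59°.
Subsquare j=9, c=2: +9·0.0833333° lon, +2·0.0416667° lat → SW at lon -161.25°, lat 59.0833°.
Extended square 7, 2: +7·0.00833333° lon, +2·0.00416667° lat → SW at lon -161.192°, lat 59.0917°.
Cell spans 0.00833333° lon × 0.00416667° lat. NE corner is SW corner plus one full cell.
latitude 59.09583, longitude -161.18333.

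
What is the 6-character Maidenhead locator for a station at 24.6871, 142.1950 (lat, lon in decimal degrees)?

Offset from 180°W / 90°S: lon 322.1950°, lat 114.6871°.
Field: 322.1950/20 → 16 → Q, 114.6871/10 → 11 → L; chars QL.
Square: 2.1950/2 → 1, 4.6871/1 → 4; chars 14.
Subsquare: 0.1950/0.0833333 → 2 → c, 0.6871/0.0416667 → 16 → q; chars cq.

QL14cq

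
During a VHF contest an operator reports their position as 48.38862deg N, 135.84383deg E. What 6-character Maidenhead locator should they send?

Add 180° to longitude and 90° to latitude: 315.8438, 138.3886.
Field: lon ⌊315.8438/20⌋ = 15 → P; lat ⌊138.3886/10⌋ = 13 → N.
Square: lon ⌊15.8438/2⌋ = 7; lat ⌊8.3886/1⌋ = 8.
Subsquare: lon ⌊1.8438/0.0833333⌋ = 22 → w; lat ⌊0.3886/0.0416667⌋ = 9 → j.

PN78wj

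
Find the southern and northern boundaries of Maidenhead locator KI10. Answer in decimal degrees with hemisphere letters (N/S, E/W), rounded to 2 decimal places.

10.00° S, 9.00° S

Field K=10, I=8: +10·20° lon, +8·10° lat → SW at lon 20°, lat -10°.
Square 1, 0: +1·2° lon, +0·1° lat → SW at lon 22°, lat -10°.
Cell spans 2° lon × 1° lat.
south 10.00° S, north 9.00° S.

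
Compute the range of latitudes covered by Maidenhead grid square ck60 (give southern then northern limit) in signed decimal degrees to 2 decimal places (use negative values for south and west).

10.00, 11.00

Field C=2, K=10: +2·20° lon, +10·10° lat → SW at lon -140°, lat 10°.
Square 6, 0: +6·2° lon, +0·1° lat → SW at lon -128°, lat 10°.
Cell spans 2° lon × 1° lat.
south 10.00, north 11.00.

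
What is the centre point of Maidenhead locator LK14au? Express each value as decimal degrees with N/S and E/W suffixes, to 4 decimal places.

14.8542° N, 42.0417° E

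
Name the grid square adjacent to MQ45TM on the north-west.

Longitude subsquare t = 19; −1 → 18 = s.
Latitude subsquare m = 12; +1 → 13 = n.

MQ45sn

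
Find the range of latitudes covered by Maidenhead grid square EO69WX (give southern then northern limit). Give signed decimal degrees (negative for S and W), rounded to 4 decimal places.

Field E=4, O=14: +4·20° lon, +14·10° lat → SW at lon -100°, lat 50°.
Square 6, 9: +6·2° lon, +9·1° lat → SW at lon -88°, lat 59°.
Subsquare w=22, x=23: +22·0.0833333° lon, +23·0.0416667° lat → SW at lon -86.1667°, lat 59.9583°.
Cell spans 0.0833333° lon × 0.0416667° lat.
south 59.9583, north 60.0000.

59.9583, 60.0000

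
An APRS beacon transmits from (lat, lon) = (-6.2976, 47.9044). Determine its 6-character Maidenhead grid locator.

LI33wq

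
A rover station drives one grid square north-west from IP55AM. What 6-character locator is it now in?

IP45xn

Longitude subsquare a = 0; −1 → -1, wraps to 23 = x, carry into square.
Longitude square 5; −1 → 4.
Latitude subsquare m = 12; +1 → 13 = n.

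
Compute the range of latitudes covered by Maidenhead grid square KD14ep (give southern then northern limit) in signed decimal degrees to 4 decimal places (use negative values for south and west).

-55.3750, -55.3333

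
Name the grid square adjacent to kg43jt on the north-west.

Longitude subsquare j = 9; −1 → 8 = i.
Latitude subsquare t = 19; +1 → 20 = u.

KG43iu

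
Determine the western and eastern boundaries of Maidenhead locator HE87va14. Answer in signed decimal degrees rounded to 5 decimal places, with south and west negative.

Field H=7, E=4: +7·20° lon, +4·10° lat → SW at lon -40°, lat -50°.
Square 8, 7: +8·2° lon, +7·1° lat → SW at lon -24°, lat -43°.
Subsquare v=21, a=0: +21·0.0833333° lon, +0·0.0416667° lat → SW at lon -22.25°, lat -43°.
Extended square 1, 4: +1·0.00833333° lon, +4·0.00416667° lat → SW at lon -22.2417°, lat -42.9833°.
Cell spans 0.00833333° lon × 0.00416667° lat.
west -22.24167, east -22.23333.

-22.24167, -22.23333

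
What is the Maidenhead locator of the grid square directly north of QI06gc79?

QI06gd70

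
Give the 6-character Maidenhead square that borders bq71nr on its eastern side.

Longitude subsquare n = 13; +1 → 14 = o.
The latitude characters are unchanged.

BQ71or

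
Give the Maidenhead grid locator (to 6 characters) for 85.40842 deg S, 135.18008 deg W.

Add 180° to longitude and 90° to latitude: 44.8199, 4.5916.
Field: 44.8199/20 → 2 → C, 4.5916/10 → 0 → A; chars CA.
Square: 4.8199/2 → 2, 4.5916/1 → 4; chars 24.
Subsquare: 0.8199/0.0833333 → 9 → j, 0.5916/0.0416667 → 14 → o; chars jo.

CA24jo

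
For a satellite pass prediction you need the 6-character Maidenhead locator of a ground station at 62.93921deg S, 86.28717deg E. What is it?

Add 180° to longitude and 90° to latitude: 266.2872, 27.0608.
Field: 266.2872/20 → 13 → N, 27.0608/10 → 2 → C; chars NC.
Square: 6.2872/2 → 3, 7.0608/1 → 7; chars 37.
Subsquare: 0.2872/0.0833333 → 3 → d, 0.0608/0.0416667 → 1 → b; chars db.

NC37db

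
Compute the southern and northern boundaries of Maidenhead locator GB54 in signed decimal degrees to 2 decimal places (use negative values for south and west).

-76.00, -75.00

Field G=6, B=1: +6·20° lon, +1·10° lat → SW at lon -60°, lat -80°.
Square 5, 4: +5·2° lon, +4·1° lat → SW at lon -50°, lat -76°.
Cell spans 2° lon × 1° lat.
south -76.00, north -75.00.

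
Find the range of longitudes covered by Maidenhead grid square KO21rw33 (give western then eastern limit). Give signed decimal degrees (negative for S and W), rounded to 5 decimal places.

25.44167, 25.45000

Field K=10, O=14: +10·20° lon, +14·10° lat → SW at lon 20°, lat 50°.
Square 2, 1: +2·2° lon, +1·1° lat → SW at lon 24°, lat 51°.
Subsquare r=17, w=22: +17·0.0833333° lon, +22·0.0416667° lat → SW at lon 25.4167°, lat 51.9167°.
Extended square 3, 3: +3·0.00833333° lon, +3·0.00416667° lat → SW at lon 25.4417°, lat 51.9292°.
Cell spans 0.00833333° lon × 0.00416667° lat.
west 25.44167, east 25.45000.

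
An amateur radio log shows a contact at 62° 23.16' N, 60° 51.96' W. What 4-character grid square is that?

Shift to the Maidenhead origin (180°W, 90°S): lon 119.13, lat 152.39.
Field: 119.13/20 → 5 → F, 152.39/10 → 15 → P; chars FP.
Square: 19.13/2 → 9, 2.39/1 → 2; chars 92.

FP92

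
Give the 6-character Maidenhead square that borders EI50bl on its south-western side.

EI50ak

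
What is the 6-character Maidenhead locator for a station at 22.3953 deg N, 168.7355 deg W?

Shift to the Maidenhead origin (180°W, 90°S): lon 11.2645, lat 112.3953.
Field: 11.2645/20 → 0 → A, 112.3953/10 → 11 → L; chars AL.
Square: 11.2645/2 → 5, 2.3953/1 → 2; chars 52.
Subsquare: 1.2645/0.0833333 → 15 → p, 0.3953/0.0416667 → 9 → j; chars pj.

AL52pj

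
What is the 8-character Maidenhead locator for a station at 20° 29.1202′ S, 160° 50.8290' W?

Shift to the Maidenhead origin (180°W, 90°S): lon 19.15285, lat 69.51466.
Field (20°×10°, letters A–R): 19.15285/20 → 0 → A, 69.51466/10 → 6 → G; chars AG.
Square (2°×1°, digits 0–9): 19.15285/2 → 9, 9.51466/1 → 9; chars 99.
Subsquare (5′×2.5′, letters a–x): 1.15285/0.0833333 → 13 → n, 0.51466/0.0416667 → 12 → m; chars nm.
Extended square (30″×15″, digits 0–9): 0.06952/0.00833333 → 8, 0.01466/0.00416667 → 3; chars 83.

AG99nm83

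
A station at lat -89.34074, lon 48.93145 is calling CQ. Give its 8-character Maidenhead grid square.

Offset from 180°W / 90°S: lon 228.93145°, lat 0.65926°.
Field: 228.93145/20 → 11 → L, 0.65926/10 → 0 → A; chars LA.
Square: 8.93145/2 → 4, 0.65926/1 → 0; chars 40.
Subsquare: 0.93145/0.0833333 → 11 → l, 0.65926/0.0416667 → 15 → p; chars lp.
Extended square: 0.01478/0.00833333 → 1, 0.03426/0.00416667 → 8; chars 18.

LA40lp18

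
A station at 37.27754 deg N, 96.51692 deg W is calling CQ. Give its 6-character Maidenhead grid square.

EM17rg

Offset from 180°W / 90°S: lon 83.4831°, lat 127.2775°.
Field (20°×10°, letters A–R): lon ⌊83.4831/20⌋ = 4 → E; lat ⌊127.2775/10⌋ = 12 → M.
Square (2°×1°, digits 0–9): lon ⌊3.4831/2⌋ = 1; lat ⌊7.2775/1⌋ = 7.
Subsquare (5′×2.5′, letters a–x): lon ⌊1.4831/0.0833333⌋ = 17 → r; lat ⌊0.2775/0.0416667⌋ = 6 → g.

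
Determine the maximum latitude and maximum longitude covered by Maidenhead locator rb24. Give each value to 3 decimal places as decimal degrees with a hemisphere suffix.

75.000° S, 166.000° E

Field R=17, B=1: +17·20° lon, +1·10° lat → SW at lon 160°, lat -80°.
Square 2, 4: +2·2° lon, +4·1° lat → SW at lon 164°, lat -76°.
Cell spans 2° lon × 1° lat. NE corner is SW corner plus one full cell.
latitude 75.000° S, longitude 166.000° E.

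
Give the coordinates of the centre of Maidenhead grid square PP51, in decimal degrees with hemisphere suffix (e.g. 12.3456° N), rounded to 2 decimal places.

61.50° N, 131.00° E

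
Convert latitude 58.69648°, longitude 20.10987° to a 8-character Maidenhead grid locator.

Shift to the Maidenhead origin (180°W, 90°S): lon 200.10987, lat 148.69648.
Field: 200.10987/20 → 10 → K, 148.69648/10 → 14 → O; chars KO.
Square: 0.10987/2 → 0, 8.69648/1 → 8; chars 08.
Subsquare: 0.10987/0.0833333 → 1 → b, 0.69648/0.0416667 → 16 → q; chars bq.
Extended square: 0.02654/0.00833333 → 3, 0.02981/0.00416667 → 7; chars 37.

KO08bq37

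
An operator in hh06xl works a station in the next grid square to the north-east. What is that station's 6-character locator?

Longitude subsquare x = 23; +1 → 24, wraps to 0 = a, carry into square.
Longitude square 0; +1 → 1.
Latitude subsquare l = 11; +1 → 12 = m.

HH16am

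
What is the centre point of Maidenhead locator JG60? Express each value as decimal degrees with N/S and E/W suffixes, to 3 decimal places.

29.500° S, 13.000° E

Field J=9, G=6: +9·20° lon, +6·10° lat → SW at lon 0°, lat -30°.
Square 6, 0: +6·2° lon, +0·1° lat → SW at lon 12°, lat -30°.
Cell spans 2° lon × 1° lat. Centre is SW corner plus half of each.
latitude 29.500° S, longitude 13.000° E.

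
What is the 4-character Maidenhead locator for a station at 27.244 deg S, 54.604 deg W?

GG22

Offset from 180°W / 90°S: lon 125.40°, lat 62.76°.
Field: 125.40/20 → 6 → G, 62.76/10 → 6 → G; chars GG.
Square: 5.40/2 → 2, 2.76/1 → 2; chars 22.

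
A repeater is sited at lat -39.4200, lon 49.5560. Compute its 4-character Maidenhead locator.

LF40

Offset from 180°W / 90°S: lon 229.56°, lat 50.58°.
Field (20°×10°, letters A–R): lon ⌊229.56/20⌋ = 11 → L; lat ⌊50.58/10⌋ = 5 → F.
Square (2°×1°, digits 0–9): lon ⌊9.56/2⌋ = 4; lat ⌊0.58/1⌋ = 0.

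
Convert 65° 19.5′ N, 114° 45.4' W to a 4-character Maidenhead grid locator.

Shift to the Maidenhead origin (180°W, 90°S): lon 65.24, lat 155.32.
Field: 65.24/20 → 3 → D, 155.32/10 → 15 → P; chars DP.
Square: 5.24/2 → 2, 5.32/1 → 5; chars 25.

DP25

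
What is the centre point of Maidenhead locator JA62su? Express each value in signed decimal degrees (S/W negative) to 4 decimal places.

Field J=9, A=0: +9·20° lon, +0·10° lat → SW at lon 0°, lat -90°.
Square 6, 2: +6·2° lon, +2·1° lat → SW at lon 12°, lat -88°.
Subsquare s=18, u=20: +18·0.0833333° lon, +20·0.0416667° lat → SW at lon 13.5°, lat -87.1667°.
Cell spans 0.0833333° lon × 0.0416667° lat. Centre is SW corner plus half of each.
latitude -87.1458, longitude 13.5417.

-87.1458, 13.5417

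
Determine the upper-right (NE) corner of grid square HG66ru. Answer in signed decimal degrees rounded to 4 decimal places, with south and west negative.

Field H=7, G=6: +7·20° lon, +6·10° lat → SW at lon -40°, lat -30°.
Square 6, 6: +6·2° lon, +6·1° lat → SW at lon -28°, lat -24°.
Subsquare r=17, u=20: +17·0.0833333° lon, +20·0.0416667° lat → SW at lon -26.5833°, lat -23.1667°.
Cell spans 0.0833333° lon × 0.0416667° lat. NE corner is SW corner plus one full cell.
latitude -23.1250, longitude -26.5000.

-23.1250, -26.5000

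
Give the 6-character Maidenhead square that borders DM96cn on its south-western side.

DM96bm

Longitude subsquare c = 2; −1 → 1 = b.
Latitude subsquare n = 13; −1 → 12 = m.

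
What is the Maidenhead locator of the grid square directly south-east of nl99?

OL08

Longitude square 9; +1 → 10, wraps to 0, carry into field.
Longitude field N = 13; +1 → 14 = O.
Latitude square 9; −1 → 8.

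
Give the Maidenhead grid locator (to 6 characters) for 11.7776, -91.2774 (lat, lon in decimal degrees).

EK41is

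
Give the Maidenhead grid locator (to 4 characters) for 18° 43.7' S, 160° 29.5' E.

RH01

Offset from 180°W / 90°S: lon 340.49°, lat 71.27°.
Field: lon ⌊340.49/20⌋ = 17 → R; lat ⌊71.27/10⌋ = 7 → H.
Square: lon ⌊0.49/2⌋ = 0; lat ⌊1.27/1⌋ = 1.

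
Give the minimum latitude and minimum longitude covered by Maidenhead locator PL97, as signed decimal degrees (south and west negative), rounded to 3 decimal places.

Field P=15, L=11: +15·20° lon, +11·10° lat → SW at lon 120°, lat 20°.
Square 9, 7: +9·2° lon, +7·1° lat → SW at lon 138°, lat 27°.
latitude 27.000, longitude 138.000.

27.000, 138.000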